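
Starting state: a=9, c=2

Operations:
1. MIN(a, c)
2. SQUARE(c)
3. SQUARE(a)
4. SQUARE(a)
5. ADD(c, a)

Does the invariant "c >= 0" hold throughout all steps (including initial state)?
Yes

The invariant holds at every step.

State at each step:
Initial: a=9, c=2
After step 1: a=2, c=2
After step 2: a=2, c=4
After step 3: a=4, c=4
After step 4: a=16, c=4
After step 5: a=16, c=20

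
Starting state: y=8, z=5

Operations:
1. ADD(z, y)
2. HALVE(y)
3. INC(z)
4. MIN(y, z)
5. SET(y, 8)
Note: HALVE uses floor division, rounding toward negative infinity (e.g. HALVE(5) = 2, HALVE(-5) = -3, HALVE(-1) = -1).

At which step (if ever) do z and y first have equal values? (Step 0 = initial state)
Never

z and y never become equal during execution.

Comparing values at each step:
Initial: z=5, y=8
After step 1: z=13, y=8
After step 2: z=13, y=4
After step 3: z=14, y=4
After step 4: z=14, y=4
After step 5: z=14, y=8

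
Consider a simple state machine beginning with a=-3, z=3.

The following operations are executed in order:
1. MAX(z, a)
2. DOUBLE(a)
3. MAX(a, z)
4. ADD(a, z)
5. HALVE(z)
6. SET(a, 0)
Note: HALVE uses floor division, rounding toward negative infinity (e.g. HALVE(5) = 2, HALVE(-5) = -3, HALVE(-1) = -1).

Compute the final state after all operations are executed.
{a: 0, z: 1}

Step-by-step execution:
Initial: a=-3, z=3
After step 1 (MAX(z, a)): a=-3, z=3
After step 2 (DOUBLE(a)): a=-6, z=3
After step 3 (MAX(a, z)): a=3, z=3
After step 4 (ADD(a, z)): a=6, z=3
After step 5 (HALVE(z)): a=6, z=1
After step 6 (SET(a, 0)): a=0, z=1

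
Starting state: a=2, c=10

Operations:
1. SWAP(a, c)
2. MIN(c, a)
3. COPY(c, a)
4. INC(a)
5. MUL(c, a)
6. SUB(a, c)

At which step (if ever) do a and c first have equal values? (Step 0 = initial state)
Step 3

a and c first become equal after step 3.

Comparing values at each step:
Initial: a=2, c=10
After step 1: a=10, c=2
After step 2: a=10, c=2
After step 3: a=10, c=10 ← equal!
After step 4: a=11, c=10
After step 5: a=11, c=110
After step 6: a=-99, c=110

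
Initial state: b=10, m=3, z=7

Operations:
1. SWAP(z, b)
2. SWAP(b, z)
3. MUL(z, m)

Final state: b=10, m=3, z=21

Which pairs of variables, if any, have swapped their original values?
None

Comparing initial and final values:
m: 3 → 3
b: 10 → 10
z: 7 → 21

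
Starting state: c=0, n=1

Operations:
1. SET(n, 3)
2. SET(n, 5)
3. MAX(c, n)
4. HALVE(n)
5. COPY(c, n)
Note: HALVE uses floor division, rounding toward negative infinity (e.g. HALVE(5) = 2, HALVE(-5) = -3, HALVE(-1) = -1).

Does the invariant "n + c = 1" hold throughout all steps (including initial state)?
No, violated after step 1

The invariant is violated after step 1.

State at each step:
Initial: c=0, n=1
After step 1: c=0, n=3
After step 2: c=0, n=5
After step 3: c=5, n=5
After step 4: c=5, n=2
After step 5: c=2, n=2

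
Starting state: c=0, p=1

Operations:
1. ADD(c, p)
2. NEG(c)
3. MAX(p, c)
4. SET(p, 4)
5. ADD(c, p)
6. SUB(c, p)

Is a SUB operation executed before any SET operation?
No

First SUB: step 6
First SET: step 4
Since 6 > 4, SET comes first.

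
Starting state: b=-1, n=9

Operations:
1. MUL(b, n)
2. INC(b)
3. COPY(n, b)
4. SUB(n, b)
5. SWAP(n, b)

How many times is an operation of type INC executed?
1

Counting INC operations:
Step 2: INC(b) ← INC
Total: 1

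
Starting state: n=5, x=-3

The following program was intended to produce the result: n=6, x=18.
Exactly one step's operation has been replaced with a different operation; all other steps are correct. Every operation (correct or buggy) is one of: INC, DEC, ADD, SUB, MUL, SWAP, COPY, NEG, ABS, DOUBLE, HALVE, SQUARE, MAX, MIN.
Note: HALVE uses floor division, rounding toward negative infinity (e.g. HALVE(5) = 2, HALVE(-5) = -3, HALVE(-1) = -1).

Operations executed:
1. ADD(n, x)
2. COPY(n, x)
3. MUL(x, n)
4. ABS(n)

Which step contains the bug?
Step 2

Trace with buggy code:
Initial: n=5, x=-3
After step 1: n=2, x=-3
After step 2: n=-3, x=-3
After step 3: n=-3, x=9
After step 4: n=3, x=9
Actual final n=3, x=9 ≠ expected n=6, x=18.
Step 2 is the only position where a single-operation replacement can produce the expected result.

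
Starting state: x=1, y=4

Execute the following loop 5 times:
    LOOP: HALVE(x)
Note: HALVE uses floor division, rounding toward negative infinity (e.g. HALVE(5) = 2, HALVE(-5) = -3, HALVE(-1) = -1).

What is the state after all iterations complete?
x=0, y=4

Iteration trace:
Start: x=1, y=4
After iteration 1: x=0, y=4
After iteration 2: x=0, y=4
After iteration 3: x=0, y=4
After iteration 4: x=0, y=4
After iteration 5: x=0, y=4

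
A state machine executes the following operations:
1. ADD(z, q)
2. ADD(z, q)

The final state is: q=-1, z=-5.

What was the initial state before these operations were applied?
q=-1, z=-3

Working backwards:
Final state: q=-1, z=-5
Before step 2 (ADD(z, q)): q=-1, z=-4
Before step 1 (ADD(z, q)): q=-1, z=-3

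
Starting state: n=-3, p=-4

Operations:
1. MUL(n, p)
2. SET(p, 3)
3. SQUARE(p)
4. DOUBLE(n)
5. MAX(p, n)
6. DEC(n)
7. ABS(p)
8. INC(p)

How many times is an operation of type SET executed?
1

Counting SET operations:
Step 2: SET(p, 3) ← SET
Total: 1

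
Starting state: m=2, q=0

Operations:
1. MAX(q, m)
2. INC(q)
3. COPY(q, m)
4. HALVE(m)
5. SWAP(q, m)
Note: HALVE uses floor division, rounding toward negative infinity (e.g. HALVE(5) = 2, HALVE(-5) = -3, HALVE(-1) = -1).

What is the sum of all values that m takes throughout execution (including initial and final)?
11

Values of m at each step:
Initial: m = 2
After step 1: m = 2
After step 2: m = 2
After step 3: m = 2
After step 4: m = 1
After step 5: m = 2
Sum = 2 + 2 + 2 + 2 + 1 + 2 = 11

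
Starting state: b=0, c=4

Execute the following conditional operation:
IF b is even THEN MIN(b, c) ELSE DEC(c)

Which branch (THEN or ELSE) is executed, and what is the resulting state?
Branch: THEN, Final state: b=0, c=4

Evaluating condition: b is even
Condition is True, so THEN branch executes
After MIN(b, c): b=0, c=4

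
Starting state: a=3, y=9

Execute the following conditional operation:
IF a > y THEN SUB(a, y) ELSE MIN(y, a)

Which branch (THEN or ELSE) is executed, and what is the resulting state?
Branch: ELSE, Final state: a=3, y=3

Evaluating condition: a > y
a = 3, y = 9
Condition is False, so ELSE branch executes
After MIN(y, a): a=3, y=3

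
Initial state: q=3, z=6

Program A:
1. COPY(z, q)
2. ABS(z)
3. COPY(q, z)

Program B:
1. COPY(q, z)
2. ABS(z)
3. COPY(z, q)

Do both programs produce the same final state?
No

Program A final state: q=3, z=3
Program B final state: q=6, z=6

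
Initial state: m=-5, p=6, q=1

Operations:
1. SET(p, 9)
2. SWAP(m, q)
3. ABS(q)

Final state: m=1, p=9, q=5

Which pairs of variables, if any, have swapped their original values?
None

Comparing initial and final values:
m: -5 → 1
p: 6 → 9
q: 1 → 5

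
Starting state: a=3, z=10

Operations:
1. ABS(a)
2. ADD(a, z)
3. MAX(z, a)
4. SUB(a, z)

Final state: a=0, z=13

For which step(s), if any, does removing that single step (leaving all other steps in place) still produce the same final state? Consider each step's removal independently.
Step(s) 1

Testing removal of each single step:
Without step 1: final = a=0, z=13 (same)
Without step 2: final = a=-7, z=10 (different)
Without step 3: final = a=3, z=10 (different)
Without step 4: final = a=13, z=13 (different)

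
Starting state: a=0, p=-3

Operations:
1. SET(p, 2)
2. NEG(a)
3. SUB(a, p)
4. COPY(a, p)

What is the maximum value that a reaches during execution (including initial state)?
2

Values of a at each step:
Initial: a = 0
After step 1: a = 0
After step 2: a = 0
After step 3: a = -2
After step 4: a = 2 ← maximum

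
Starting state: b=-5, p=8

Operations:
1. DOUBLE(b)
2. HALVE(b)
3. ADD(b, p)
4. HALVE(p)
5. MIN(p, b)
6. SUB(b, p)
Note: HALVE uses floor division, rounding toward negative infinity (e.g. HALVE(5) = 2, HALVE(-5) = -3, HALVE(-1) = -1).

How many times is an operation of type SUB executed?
1

Counting SUB operations:
Step 6: SUB(b, p) ← SUB
Total: 1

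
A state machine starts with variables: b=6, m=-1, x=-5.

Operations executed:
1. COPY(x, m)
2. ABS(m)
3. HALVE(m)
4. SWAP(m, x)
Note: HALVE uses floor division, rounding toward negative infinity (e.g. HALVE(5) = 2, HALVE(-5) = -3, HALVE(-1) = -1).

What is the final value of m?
m = -1

Tracing execution:
Step 1: COPY(x, m) → m = -1
Step 2: ABS(m) → m = 1
Step 3: HALVE(m) → m = 0
Step 4: SWAP(m, x) → m = -1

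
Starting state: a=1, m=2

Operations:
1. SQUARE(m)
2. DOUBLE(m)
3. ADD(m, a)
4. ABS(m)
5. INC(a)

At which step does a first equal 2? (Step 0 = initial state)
Step 5

Tracing a:
Initial: a = 1
After step 1: a = 1
After step 2: a = 1
After step 3: a = 1
After step 4: a = 1
After step 5: a = 2 ← first occurrence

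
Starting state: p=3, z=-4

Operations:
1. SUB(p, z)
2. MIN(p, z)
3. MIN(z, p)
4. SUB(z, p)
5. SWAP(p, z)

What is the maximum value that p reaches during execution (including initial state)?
7

Values of p at each step:
Initial: p = 3
After step 1: p = 7 ← maximum
After step 2: p = -4
After step 3: p = -4
After step 4: p = -4
After step 5: p = 0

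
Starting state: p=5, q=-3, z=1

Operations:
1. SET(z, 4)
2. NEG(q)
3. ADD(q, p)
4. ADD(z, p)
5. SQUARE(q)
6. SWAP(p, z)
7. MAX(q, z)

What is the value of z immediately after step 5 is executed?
z = 9

Tracing z through execution:
Initial: z = 1
After step 1 (SET(z, 4)): z = 4
After step 2 (NEG(q)): z = 4
After step 3 (ADD(q, p)): z = 4
After step 4 (ADD(z, p)): z = 9
After step 5 (SQUARE(q)): z = 9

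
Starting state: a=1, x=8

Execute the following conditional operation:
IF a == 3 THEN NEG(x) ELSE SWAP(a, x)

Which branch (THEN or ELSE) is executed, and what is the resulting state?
Branch: ELSE, Final state: a=8, x=1

Evaluating condition: a == 3
a = 1
Condition is False, so ELSE branch executes
After SWAP(a, x): a=8, x=1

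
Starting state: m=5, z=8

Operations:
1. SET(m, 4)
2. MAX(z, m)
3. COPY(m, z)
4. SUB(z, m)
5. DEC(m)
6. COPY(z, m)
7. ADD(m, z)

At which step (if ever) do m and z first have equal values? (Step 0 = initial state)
Step 3

m and z first become equal after step 3.

Comparing values at each step:
Initial: m=5, z=8
After step 1: m=4, z=8
After step 2: m=4, z=8
After step 3: m=8, z=8 ← equal!
After step 4: m=8, z=0
After step 5: m=7, z=0
After step 6: m=7, z=7 ← equal!
After step 7: m=14, z=7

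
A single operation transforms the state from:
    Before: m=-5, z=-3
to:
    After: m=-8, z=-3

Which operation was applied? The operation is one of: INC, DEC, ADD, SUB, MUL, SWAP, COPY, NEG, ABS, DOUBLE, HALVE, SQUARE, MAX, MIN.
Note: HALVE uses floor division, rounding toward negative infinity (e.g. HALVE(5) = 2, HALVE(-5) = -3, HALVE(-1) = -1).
ADD(m, z)

Analyzing the change:
Before: m=-5, z=-3
After: m=-8, z=-3
Variable m changed from -5 to -8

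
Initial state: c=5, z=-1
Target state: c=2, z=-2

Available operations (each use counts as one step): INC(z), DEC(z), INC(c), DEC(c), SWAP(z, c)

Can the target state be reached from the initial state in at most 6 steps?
Yes

Path (4 steps): DEC(z) → DEC(c) → DEC(c) → DEC(c)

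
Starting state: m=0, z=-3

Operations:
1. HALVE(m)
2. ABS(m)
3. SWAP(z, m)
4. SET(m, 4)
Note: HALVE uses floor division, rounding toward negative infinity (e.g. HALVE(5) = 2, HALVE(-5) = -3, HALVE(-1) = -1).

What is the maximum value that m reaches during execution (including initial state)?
4

Values of m at each step:
Initial: m = 0
After step 1: m = 0
After step 2: m = 0
After step 3: m = -3
After step 4: m = 4 ← maximum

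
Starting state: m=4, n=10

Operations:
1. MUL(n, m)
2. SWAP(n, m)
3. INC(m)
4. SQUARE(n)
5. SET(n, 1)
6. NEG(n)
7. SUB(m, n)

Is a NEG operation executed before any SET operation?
No

First NEG: step 6
First SET: step 5
Since 6 > 5, SET comes first.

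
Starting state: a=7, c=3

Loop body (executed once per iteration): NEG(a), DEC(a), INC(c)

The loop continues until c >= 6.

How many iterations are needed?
3

Tracing iterations:
Initial: a=7, c=3
After iteration 1: a=-8, c=4
After iteration 2: a=7, c=5
After iteration 3: a=-8, c=6
c >= 6 now holds, so the loop exits after 3 iterations.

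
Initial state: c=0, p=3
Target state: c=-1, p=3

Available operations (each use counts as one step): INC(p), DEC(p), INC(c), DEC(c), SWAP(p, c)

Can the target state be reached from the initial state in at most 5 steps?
Yes

Path (1 step): DEC(c)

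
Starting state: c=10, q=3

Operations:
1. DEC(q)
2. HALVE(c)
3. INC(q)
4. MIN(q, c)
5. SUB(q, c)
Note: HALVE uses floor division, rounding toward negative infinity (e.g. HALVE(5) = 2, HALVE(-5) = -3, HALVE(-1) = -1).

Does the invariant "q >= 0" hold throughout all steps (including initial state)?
No, violated after step 5

The invariant is violated after step 5.

State at each step:
Initial: c=10, q=3
After step 1: c=10, q=2
After step 2: c=5, q=2
After step 3: c=5, q=3
After step 4: c=5, q=3
After step 5: c=5, q=-2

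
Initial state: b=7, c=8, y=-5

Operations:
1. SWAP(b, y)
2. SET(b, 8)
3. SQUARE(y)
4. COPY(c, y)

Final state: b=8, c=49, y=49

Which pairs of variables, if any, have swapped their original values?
None

Comparing initial and final values:
c: 8 → 49
b: 7 → 8
y: -5 → 49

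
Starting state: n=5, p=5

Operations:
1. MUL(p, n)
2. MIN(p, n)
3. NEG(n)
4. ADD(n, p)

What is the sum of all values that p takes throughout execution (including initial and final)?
45

Values of p at each step:
Initial: p = 5
After step 1: p = 25
After step 2: p = 5
After step 3: p = 5
After step 4: p = 5
Sum = 5 + 25 + 5 + 5 + 5 = 45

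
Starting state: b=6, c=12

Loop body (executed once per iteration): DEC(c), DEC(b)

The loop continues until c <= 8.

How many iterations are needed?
4

Tracing iterations:
Initial: b=6, c=12
After iteration 1: b=5, c=11
After iteration 2: b=4, c=10
After iteration 3: b=3, c=9
After iteration 4: b=2, c=8
c <= 8 now holds, so the loop exits after 4 iterations.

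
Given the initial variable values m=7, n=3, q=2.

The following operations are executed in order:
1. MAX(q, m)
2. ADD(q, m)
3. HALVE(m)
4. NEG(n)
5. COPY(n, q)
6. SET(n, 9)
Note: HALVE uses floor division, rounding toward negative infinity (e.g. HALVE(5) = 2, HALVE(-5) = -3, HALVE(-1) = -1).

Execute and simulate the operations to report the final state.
{m: 3, n: 9, q: 14}

Step-by-step execution:
Initial: m=7, n=3, q=2
After step 1 (MAX(q, m)): m=7, n=3, q=7
After step 2 (ADD(q, m)): m=7, n=3, q=14
After step 3 (HALVE(m)): m=3, n=3, q=14
After step 4 (NEG(n)): m=3, n=-3, q=14
After step 5 (COPY(n, q)): m=3, n=14, q=14
After step 6 (SET(n, 9)): m=3, n=9, q=14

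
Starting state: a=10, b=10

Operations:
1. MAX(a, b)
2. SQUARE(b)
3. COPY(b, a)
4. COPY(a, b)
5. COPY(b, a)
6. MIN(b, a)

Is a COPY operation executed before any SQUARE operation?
No

First COPY: step 3
First SQUARE: step 2
Since 3 > 2, SQUARE comes first.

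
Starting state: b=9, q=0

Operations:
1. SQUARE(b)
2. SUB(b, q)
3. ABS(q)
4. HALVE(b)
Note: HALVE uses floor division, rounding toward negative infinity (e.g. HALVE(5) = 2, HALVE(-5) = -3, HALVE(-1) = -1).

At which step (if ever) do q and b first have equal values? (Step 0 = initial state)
Never

q and b never become equal during execution.

Comparing values at each step:
Initial: q=0, b=9
After step 1: q=0, b=81
After step 2: q=0, b=81
After step 3: q=0, b=81
After step 4: q=0, b=40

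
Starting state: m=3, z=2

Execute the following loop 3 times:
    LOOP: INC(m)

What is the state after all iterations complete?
m=6, z=2

Iteration trace:
Start: m=3, z=2
After iteration 1: m=4, z=2
After iteration 2: m=5, z=2
After iteration 3: m=6, z=2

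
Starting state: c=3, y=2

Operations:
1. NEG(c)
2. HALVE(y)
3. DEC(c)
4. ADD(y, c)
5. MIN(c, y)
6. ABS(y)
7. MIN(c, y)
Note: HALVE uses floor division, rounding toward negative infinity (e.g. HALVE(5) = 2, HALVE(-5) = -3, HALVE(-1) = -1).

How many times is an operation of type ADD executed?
1

Counting ADD operations:
Step 4: ADD(y, c) ← ADD
Total: 1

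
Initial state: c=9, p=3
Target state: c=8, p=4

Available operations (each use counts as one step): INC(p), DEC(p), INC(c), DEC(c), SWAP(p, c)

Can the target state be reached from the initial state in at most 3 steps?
Yes

Path (2 steps): INC(p) → DEC(c)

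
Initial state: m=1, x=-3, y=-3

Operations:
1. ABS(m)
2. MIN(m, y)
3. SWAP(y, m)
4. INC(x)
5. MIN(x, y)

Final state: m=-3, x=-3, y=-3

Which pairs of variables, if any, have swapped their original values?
None

Comparing initial and final values:
y: -3 → -3
x: -3 → -3
m: 1 → -3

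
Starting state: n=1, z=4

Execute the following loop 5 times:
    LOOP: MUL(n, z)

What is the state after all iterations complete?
n=1024, z=4

Iteration trace:
Start: n=1, z=4
After iteration 1: n=4, z=4
After iteration 2: n=16, z=4
After iteration 3: n=64, z=4
After iteration 4: n=256, z=4
After iteration 5: n=1024, z=4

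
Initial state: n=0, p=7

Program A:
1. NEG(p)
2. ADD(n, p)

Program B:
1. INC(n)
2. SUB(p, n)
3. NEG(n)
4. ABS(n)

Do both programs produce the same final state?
No

Program A final state: n=-7, p=-7
Program B final state: n=1, p=6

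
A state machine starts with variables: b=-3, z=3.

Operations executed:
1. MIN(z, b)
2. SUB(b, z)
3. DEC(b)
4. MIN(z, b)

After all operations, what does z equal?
z = -3

Tracing execution:
Step 1: MIN(z, b) → z = -3
Step 2: SUB(b, z) → z = -3
Step 3: DEC(b) → z = -3
Step 4: MIN(z, b) → z = -3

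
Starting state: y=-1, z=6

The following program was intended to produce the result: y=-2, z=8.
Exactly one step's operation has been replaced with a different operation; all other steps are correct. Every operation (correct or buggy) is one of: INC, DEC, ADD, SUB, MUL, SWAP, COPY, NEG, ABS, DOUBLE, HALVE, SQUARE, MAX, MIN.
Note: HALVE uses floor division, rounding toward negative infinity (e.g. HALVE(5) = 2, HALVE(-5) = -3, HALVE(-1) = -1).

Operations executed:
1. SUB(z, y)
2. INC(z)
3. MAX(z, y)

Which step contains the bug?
Step 3

Trace with buggy code:
Initial: y=-1, z=6
After step 1: y=-1, z=7
After step 2: y=-1, z=8
After step 3: y=-1, z=8
Actual final y=-1, z=8 ≠ expected y=-2, z=8.
Step 3 is the only position where a single-operation replacement can produce the expected result.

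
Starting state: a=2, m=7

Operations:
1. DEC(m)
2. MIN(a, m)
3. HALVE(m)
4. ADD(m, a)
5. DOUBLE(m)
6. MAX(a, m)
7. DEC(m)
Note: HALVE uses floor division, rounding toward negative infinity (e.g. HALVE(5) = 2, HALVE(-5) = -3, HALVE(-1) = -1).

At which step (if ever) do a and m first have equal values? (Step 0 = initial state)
Step 6

a and m first become equal after step 6.

Comparing values at each step:
Initial: a=2, m=7
After step 1: a=2, m=6
After step 2: a=2, m=6
After step 3: a=2, m=3
After step 4: a=2, m=5
After step 5: a=2, m=10
After step 6: a=10, m=10 ← equal!
After step 7: a=10, m=9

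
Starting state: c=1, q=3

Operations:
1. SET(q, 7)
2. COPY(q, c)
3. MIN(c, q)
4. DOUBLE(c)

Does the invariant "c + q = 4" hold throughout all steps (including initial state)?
No, violated after step 1

The invariant is violated after step 1.

State at each step:
Initial: c=1, q=3
After step 1: c=1, q=7
After step 2: c=1, q=1
After step 3: c=1, q=1
After step 4: c=2, q=1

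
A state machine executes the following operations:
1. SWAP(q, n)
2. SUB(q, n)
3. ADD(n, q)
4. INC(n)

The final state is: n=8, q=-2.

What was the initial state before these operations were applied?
n=7, q=9

Working backwards:
Final state: n=8, q=-2
Before step 4 (INC(n)): n=7, q=-2
Before step 3 (ADD(n, q)): n=9, q=-2
Before step 2 (SUB(q, n)): n=9, q=7
Before step 1 (SWAP(q, n)): n=7, q=9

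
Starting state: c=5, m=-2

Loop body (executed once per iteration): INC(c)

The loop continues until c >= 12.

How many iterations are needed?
7

Tracing iterations:
Initial: c=5, m=-2
After iteration 1: c=6, m=-2
After iteration 2: c=7, m=-2
After iteration 3: c=8, m=-2
After iteration 4: c=9, m=-2
After iteration 5: c=10, m=-2
After iteration 6: c=11, m=-2
After iteration 7: c=12, m=-2
c >= 12 now holds, so the loop exits after 7 iterations.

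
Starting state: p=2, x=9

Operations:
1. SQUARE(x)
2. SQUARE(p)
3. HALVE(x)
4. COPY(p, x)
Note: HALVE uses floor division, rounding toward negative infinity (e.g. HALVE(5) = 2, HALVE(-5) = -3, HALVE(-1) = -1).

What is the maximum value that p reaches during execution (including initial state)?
40

Values of p at each step:
Initial: p = 2
After step 1: p = 2
After step 2: p = 4
After step 3: p = 4
After step 4: p = 40 ← maximum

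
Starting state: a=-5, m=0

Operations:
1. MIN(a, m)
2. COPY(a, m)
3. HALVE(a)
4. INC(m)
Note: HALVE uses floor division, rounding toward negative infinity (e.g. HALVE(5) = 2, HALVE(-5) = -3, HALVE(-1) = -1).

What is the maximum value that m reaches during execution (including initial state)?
1

Values of m at each step:
Initial: m = 0
After step 1: m = 0
After step 2: m = 0
After step 3: m = 0
After step 4: m = 1 ← maximum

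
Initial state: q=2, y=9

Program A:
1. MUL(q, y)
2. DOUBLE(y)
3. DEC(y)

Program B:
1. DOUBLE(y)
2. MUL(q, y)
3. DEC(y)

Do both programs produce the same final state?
No

Program A final state: q=18, y=17
Program B final state: q=36, y=17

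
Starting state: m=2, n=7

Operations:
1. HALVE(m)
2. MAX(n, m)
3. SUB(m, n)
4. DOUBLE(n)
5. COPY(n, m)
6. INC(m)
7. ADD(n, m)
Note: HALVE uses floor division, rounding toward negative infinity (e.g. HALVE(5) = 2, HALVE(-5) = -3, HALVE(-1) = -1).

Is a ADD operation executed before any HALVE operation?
No

First ADD: step 7
First HALVE: step 1
Since 7 > 1, HALVE comes first.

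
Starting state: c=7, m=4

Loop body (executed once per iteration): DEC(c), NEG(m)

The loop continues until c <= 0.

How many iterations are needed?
7

Tracing iterations:
Initial: c=7, m=4
After iteration 1: c=6, m=-4
After iteration 2: c=5, m=4
After iteration 3: c=4, m=-4
After iteration 4: c=3, m=4
After iteration 5: c=2, m=-4
After iteration 6: c=1, m=4
After iteration 7: c=0, m=-4
c <= 0 now holds, so the loop exits after 7 iterations.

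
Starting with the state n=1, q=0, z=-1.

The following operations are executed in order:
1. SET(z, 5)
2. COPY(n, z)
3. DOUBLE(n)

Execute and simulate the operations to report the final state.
{n: 10, q: 0, z: 5}

Step-by-step execution:
Initial: n=1, q=0, z=-1
After step 1 (SET(z, 5)): n=1, q=0, z=5
After step 2 (COPY(n, z)): n=5, q=0, z=5
After step 3 (DOUBLE(n)): n=10, q=0, z=5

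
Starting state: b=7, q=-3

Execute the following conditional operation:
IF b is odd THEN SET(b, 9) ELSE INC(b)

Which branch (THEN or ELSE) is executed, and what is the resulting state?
Branch: THEN, Final state: b=9, q=-3

Evaluating condition: b is odd
Condition is True, so THEN branch executes
After SET(b, 9): b=9, q=-3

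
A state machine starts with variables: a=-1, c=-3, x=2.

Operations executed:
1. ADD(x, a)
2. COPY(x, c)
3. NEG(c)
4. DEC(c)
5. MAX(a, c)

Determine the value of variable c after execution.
c = 2

Tracing execution:
Step 1: ADD(x, a) → c = -3
Step 2: COPY(x, c) → c = -3
Step 3: NEG(c) → c = 3
Step 4: DEC(c) → c = 2
Step 5: MAX(a, c) → c = 2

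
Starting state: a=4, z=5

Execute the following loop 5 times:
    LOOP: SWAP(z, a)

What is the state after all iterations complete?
a=5, z=4

Iteration trace:
Start: a=4, z=5
After iteration 1: a=5, z=4
After iteration 2: a=4, z=5
After iteration 3: a=5, z=4
After iteration 4: a=4, z=5
After iteration 5: a=5, z=4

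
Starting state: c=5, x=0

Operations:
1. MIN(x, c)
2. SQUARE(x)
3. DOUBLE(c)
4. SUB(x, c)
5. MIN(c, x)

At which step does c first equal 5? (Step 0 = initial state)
Step 0

Tracing c:
Initial: c = 5 ← first occurrence
After step 1: c = 5
After step 2: c = 5
After step 3: c = 10
After step 4: c = 10
After step 5: c = -10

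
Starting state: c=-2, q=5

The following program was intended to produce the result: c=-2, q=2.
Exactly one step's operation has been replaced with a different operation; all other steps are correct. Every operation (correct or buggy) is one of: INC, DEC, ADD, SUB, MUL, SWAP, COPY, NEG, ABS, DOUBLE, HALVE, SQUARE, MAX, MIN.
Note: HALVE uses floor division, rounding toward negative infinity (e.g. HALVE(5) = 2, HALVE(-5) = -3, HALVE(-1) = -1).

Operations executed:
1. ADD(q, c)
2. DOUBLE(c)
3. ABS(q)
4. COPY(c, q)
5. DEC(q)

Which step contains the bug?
Step 4

Trace with buggy code:
Initial: c=-2, q=5
After step 1: c=-2, q=3
After step 2: c=-4, q=3
After step 3: c=-4, q=3
After step 4: c=3, q=3
After step 5: c=3, q=2
Actual final c=3, q=2 ≠ expected c=-2, q=2.
Step 4 is the only position where a single-operation replacement can produce the expected result.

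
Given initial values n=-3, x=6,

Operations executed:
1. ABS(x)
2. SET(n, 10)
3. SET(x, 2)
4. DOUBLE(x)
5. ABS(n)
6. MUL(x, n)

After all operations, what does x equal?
x = 40

Tracing execution:
Step 1: ABS(x) → x = 6
Step 2: SET(n, 10) → x = 6
Step 3: SET(x, 2) → x = 2
Step 4: DOUBLE(x) → x = 4
Step 5: ABS(n) → x = 4
Step 6: MUL(x, n) → x = 40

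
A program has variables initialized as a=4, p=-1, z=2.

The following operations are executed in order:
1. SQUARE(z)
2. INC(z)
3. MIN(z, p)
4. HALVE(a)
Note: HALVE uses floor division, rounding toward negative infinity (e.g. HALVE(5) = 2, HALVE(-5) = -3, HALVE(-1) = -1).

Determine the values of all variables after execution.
{a: 2, p: -1, z: -1}

Step-by-step execution:
Initial: a=4, p=-1, z=2
After step 1 (SQUARE(z)): a=4, p=-1, z=4
After step 2 (INC(z)): a=4, p=-1, z=5
After step 3 (MIN(z, p)): a=4, p=-1, z=-1
After step 4 (HALVE(a)): a=2, p=-1, z=-1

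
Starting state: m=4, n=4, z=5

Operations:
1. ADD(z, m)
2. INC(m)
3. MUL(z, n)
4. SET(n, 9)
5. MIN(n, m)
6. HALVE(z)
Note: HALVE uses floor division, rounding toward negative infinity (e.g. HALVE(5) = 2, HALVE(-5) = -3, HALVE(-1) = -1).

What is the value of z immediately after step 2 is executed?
z = 9

Tracing z through execution:
Initial: z = 5
After step 1 (ADD(z, m)): z = 9
After step 2 (INC(m)): z = 9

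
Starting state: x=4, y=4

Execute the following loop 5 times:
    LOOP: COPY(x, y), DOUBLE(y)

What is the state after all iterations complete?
x=64, y=128

Iteration trace:
Start: x=4, y=4
After iteration 1: x=4, y=8
After iteration 2: x=8, y=16
After iteration 3: x=16, y=32
After iteration 4: x=32, y=64
After iteration 5: x=64, y=128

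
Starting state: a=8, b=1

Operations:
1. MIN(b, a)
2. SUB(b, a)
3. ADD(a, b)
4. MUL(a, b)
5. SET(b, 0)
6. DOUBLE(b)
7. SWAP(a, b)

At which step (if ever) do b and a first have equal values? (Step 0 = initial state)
Step 4

b and a first become equal after step 4.

Comparing values at each step:
Initial: b=1, a=8
After step 1: b=1, a=8
After step 2: b=-7, a=8
After step 3: b=-7, a=1
After step 4: b=-7, a=-7 ← equal!
After step 5: b=0, a=-7
After step 6: b=0, a=-7
After step 7: b=-7, a=0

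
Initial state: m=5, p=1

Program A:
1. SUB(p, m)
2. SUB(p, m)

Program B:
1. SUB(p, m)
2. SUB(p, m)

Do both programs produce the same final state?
Yes

Program A final state: m=5, p=-9
Program B final state: m=5, p=-9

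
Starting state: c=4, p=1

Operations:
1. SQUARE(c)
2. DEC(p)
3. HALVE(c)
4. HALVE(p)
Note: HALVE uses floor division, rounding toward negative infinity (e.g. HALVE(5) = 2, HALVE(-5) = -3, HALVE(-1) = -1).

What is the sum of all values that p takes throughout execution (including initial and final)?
2

Values of p at each step:
Initial: p = 1
After step 1: p = 1
After step 2: p = 0
After step 3: p = 0
After step 4: p = 0
Sum = 1 + 1 + 0 + 0 + 0 = 2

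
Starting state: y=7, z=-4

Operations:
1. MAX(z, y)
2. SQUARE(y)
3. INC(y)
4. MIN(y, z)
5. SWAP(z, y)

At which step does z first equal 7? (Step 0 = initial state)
Step 1

Tracing z:
Initial: z = -4
After step 1: z = 7 ← first occurrence
After step 2: z = 7
After step 3: z = 7
After step 4: z = 7
After step 5: z = 7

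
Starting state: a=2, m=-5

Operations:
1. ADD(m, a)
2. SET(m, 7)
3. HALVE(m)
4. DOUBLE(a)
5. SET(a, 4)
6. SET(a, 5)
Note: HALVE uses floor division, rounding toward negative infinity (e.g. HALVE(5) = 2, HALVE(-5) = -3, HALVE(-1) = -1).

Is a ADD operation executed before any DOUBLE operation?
Yes

First ADD: step 1
First DOUBLE: step 4
Since 1 < 4, ADD comes first.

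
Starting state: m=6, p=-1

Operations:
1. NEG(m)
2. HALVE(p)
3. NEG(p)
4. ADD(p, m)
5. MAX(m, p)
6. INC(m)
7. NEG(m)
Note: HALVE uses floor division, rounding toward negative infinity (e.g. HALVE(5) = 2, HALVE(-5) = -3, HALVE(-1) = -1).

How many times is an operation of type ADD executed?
1

Counting ADD operations:
Step 4: ADD(p, m) ← ADD
Total: 1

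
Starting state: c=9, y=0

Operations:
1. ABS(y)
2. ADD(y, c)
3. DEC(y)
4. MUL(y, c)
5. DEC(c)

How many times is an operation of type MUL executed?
1

Counting MUL operations:
Step 4: MUL(y, c) ← MUL
Total: 1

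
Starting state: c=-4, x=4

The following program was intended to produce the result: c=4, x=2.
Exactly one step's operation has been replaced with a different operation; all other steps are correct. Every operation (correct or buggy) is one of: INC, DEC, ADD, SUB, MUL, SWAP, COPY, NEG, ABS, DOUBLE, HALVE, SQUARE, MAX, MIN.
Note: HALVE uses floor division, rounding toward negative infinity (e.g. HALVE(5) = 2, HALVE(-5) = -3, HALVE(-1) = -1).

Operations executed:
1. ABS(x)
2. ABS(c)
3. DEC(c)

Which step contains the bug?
Step 3

Trace with buggy code:
Initial: c=-4, x=4
After step 1: c=-4, x=4
After step 2: c=4, x=4
After step 3: c=3, x=4
Actual final c=3, x=4 ≠ expected c=4, x=2.
Step 3 is the only position where a single-operation replacement can produce the expected result.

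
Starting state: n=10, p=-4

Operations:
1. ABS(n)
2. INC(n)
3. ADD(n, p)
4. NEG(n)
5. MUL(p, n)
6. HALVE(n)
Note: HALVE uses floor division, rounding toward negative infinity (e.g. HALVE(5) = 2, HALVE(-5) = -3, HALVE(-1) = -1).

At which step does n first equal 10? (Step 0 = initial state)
Step 0

Tracing n:
Initial: n = 10 ← first occurrence
After step 1: n = 10
After step 2: n = 11
After step 3: n = 7
After step 4: n = -7
After step 5: n = -7
After step 6: n = -4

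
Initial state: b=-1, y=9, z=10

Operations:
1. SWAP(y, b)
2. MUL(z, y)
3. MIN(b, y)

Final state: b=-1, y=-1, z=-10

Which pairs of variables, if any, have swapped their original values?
None

Comparing initial and final values:
y: 9 → -1
z: 10 → -10
b: -1 → -1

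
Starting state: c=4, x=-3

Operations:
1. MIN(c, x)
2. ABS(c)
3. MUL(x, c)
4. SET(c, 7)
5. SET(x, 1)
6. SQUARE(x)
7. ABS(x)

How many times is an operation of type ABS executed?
2

Counting ABS operations:
Step 2: ABS(c) ← ABS
Step 7: ABS(x) ← ABS
Total: 2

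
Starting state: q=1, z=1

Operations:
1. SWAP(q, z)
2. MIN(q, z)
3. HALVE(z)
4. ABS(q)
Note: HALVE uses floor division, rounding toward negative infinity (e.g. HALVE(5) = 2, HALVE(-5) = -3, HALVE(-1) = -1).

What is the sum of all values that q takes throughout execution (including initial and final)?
5

Values of q at each step:
Initial: q = 1
After step 1: q = 1
After step 2: q = 1
After step 3: q = 1
After step 4: q = 1
Sum = 1 + 1 + 1 + 1 + 1 = 5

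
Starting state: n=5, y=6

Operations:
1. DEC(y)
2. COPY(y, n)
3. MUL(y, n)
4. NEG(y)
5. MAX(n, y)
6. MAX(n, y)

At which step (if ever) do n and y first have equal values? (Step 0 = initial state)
Step 1

n and y first become equal after step 1.

Comparing values at each step:
Initial: n=5, y=6
After step 1: n=5, y=5 ← equal!
After step 2: n=5, y=5 ← equal!
After step 3: n=5, y=25
After step 4: n=5, y=-25
After step 5: n=5, y=-25
After step 6: n=5, y=-25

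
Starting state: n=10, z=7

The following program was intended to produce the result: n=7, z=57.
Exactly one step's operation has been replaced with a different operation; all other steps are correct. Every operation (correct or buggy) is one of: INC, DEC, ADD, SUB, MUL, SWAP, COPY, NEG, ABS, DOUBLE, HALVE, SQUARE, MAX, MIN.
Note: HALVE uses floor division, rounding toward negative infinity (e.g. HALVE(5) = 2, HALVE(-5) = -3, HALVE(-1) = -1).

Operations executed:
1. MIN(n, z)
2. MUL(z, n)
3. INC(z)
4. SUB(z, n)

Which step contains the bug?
Step 4

Trace with buggy code:
Initial: n=10, z=7
After step 1: n=7, z=7
After step 2: n=7, z=49
After step 3: n=7, z=50
After step 4: n=7, z=43
Actual final n=7, z=43 ≠ expected n=7, z=57.
Step 4 is the only position where a single-operation replacement can produce the expected result.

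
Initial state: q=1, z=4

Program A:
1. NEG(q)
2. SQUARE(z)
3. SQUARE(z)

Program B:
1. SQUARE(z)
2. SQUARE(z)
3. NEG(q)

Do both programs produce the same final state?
Yes

Program A final state: q=-1, z=256
Program B final state: q=-1, z=256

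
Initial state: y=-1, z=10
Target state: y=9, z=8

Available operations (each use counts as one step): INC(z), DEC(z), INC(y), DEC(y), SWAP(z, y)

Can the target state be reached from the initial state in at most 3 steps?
No

The target state cannot be reached within 3 steps.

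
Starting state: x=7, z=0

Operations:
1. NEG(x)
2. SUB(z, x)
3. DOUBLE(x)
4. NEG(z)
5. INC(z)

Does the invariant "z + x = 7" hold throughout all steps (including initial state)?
No, violated after step 1

The invariant is violated after step 1.

State at each step:
Initial: x=7, z=0
After step 1: x=-7, z=0
After step 2: x=-7, z=7
After step 3: x=-14, z=7
After step 4: x=-14, z=-7
After step 5: x=-14, z=-6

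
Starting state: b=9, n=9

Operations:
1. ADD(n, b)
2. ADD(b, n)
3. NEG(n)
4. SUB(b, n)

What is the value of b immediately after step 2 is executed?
b = 27

Tracing b through execution:
Initial: b = 9
After step 1 (ADD(n, b)): b = 9
After step 2 (ADD(b, n)): b = 27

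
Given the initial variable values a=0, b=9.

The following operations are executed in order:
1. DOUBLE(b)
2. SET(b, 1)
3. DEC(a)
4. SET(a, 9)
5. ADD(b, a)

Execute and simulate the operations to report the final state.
{a: 9, b: 10}

Step-by-step execution:
Initial: a=0, b=9
After step 1 (DOUBLE(b)): a=0, b=18
After step 2 (SET(b, 1)): a=0, b=1
After step 3 (DEC(a)): a=-1, b=1
After step 4 (SET(a, 9)): a=9, b=1
After step 5 (ADD(b, a)): a=9, b=10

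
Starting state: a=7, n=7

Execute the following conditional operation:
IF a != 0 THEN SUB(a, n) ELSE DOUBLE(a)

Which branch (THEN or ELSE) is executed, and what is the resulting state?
Branch: THEN, Final state: a=0, n=7

Evaluating condition: a != 0
a = 7
Condition is True, so THEN branch executes
After SUB(a, n): a=0, n=7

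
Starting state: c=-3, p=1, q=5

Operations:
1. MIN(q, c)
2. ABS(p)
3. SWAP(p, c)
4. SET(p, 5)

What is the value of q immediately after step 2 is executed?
q = -3

Tracing q through execution:
Initial: q = 5
After step 1 (MIN(q, c)): q = -3
After step 2 (ABS(p)): q = -3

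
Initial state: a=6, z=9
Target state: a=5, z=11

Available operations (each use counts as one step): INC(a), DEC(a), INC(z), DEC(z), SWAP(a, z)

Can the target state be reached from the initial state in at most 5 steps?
Yes

Path (3 steps): DEC(a) → INC(z) → INC(z)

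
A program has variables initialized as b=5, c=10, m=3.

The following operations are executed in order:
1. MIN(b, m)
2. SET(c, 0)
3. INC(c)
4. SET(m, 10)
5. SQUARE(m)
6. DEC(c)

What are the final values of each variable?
{b: 3, c: 0, m: 100}

Step-by-step execution:
Initial: b=5, c=10, m=3
After step 1 (MIN(b, m)): b=3, c=10, m=3
After step 2 (SET(c, 0)): b=3, c=0, m=3
After step 3 (INC(c)): b=3, c=1, m=3
After step 4 (SET(m, 10)): b=3, c=1, m=10
After step 5 (SQUARE(m)): b=3, c=1, m=100
After step 6 (DEC(c)): b=3, c=0, m=100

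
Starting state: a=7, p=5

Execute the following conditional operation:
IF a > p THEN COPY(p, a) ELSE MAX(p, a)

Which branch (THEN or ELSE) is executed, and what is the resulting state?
Branch: THEN, Final state: a=7, p=7

Evaluating condition: a > p
a = 7, p = 5
Condition is True, so THEN branch executes
After COPY(p, a): a=7, p=7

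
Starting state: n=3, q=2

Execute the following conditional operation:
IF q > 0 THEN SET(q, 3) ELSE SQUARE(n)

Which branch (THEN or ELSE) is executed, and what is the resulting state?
Branch: THEN, Final state: n=3, q=3

Evaluating condition: q > 0
q = 2
Condition is True, so THEN branch executes
After SET(q, 3): n=3, q=3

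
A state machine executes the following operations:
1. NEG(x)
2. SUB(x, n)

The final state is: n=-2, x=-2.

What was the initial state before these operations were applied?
n=-2, x=4

Working backwards:
Final state: n=-2, x=-2
Before step 2 (SUB(x, n)): n=-2, x=-4
Before step 1 (NEG(x)): n=-2, x=4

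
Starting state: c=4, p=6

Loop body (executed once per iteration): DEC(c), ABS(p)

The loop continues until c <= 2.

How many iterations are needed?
2

Tracing iterations:
Initial: c=4, p=6
After iteration 1: c=3, p=6
After iteration 2: c=2, p=6
c <= 2 now holds, so the loop exits after 2 iterations.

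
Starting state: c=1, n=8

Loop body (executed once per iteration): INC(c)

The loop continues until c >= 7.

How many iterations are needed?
6

Tracing iterations:
Initial: c=1, n=8
After iteration 1: c=2, n=8
After iteration 2: c=3, n=8
After iteration 3: c=4, n=8
After iteration 4: c=5, n=8
After iteration 5: c=6, n=8
After iteration 6: c=7, n=8
c >= 7 now holds, so the loop exits after 6 iterations.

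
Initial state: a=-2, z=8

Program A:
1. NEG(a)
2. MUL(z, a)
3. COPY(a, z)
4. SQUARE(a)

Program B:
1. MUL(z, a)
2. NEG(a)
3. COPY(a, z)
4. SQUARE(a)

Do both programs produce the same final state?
No

Program A final state: a=256, z=16
Program B final state: a=256, z=-16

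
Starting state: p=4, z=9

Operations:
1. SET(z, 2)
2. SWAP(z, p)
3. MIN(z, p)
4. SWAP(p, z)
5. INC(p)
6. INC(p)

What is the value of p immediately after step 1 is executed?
p = 4

Tracing p through execution:
Initial: p = 4
After step 1 (SET(z, 2)): p = 4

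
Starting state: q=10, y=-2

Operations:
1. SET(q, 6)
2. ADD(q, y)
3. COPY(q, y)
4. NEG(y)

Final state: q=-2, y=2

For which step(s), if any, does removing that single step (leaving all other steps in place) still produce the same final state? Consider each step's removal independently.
Step(s) 1, 2

Testing removal of each single step:
Without step 1: final = q=-2, y=2 (same)
Without step 2: final = q=-2, y=2 (same)
Without step 3: final = q=4, y=2 (different)
Without step 4: final = q=-2, y=-2 (different)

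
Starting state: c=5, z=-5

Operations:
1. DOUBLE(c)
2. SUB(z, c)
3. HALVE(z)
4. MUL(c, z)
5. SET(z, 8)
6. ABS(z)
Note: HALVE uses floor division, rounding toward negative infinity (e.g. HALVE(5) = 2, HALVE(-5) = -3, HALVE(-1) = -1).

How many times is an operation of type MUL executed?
1

Counting MUL operations:
Step 4: MUL(c, z) ← MUL
Total: 1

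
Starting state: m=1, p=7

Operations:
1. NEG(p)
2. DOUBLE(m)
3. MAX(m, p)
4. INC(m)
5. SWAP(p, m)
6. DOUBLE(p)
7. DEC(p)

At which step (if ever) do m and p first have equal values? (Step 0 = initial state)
Never

m and p never become equal during execution.

Comparing values at each step:
Initial: m=1, p=7
After step 1: m=1, p=-7
After step 2: m=2, p=-7
After step 3: m=2, p=-7
After step 4: m=3, p=-7
After step 5: m=-7, p=3
After step 6: m=-7, p=6
After step 7: m=-7, p=5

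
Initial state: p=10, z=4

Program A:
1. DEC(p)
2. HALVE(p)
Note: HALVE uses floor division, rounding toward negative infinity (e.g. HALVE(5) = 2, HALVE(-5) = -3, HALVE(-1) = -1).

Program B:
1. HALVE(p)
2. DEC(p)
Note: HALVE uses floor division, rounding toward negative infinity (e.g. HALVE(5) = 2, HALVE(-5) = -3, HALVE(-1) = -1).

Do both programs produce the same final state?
Yes

Program A final state: p=4, z=4
Program B final state: p=4, z=4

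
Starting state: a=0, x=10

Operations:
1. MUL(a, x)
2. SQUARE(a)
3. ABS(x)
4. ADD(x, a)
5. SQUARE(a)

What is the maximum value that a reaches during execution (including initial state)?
0

Values of a at each step:
Initial: a = 0 ← maximum
After step 1: a = 0
After step 2: a = 0
After step 3: a = 0
After step 4: a = 0
After step 5: a = 0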